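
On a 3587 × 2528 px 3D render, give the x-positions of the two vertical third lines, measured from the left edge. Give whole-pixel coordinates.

x = 1196 px and x = 2391 px

3587 / 3 = 1195.67, so the vertical lines sit at one and two thirds of 3587.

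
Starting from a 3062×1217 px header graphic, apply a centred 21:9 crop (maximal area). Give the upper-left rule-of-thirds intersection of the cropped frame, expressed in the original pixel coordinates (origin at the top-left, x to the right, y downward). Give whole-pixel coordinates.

3062/1217 > 21/9, so the 21:9 crop keeps the full height 1217 and trims width to 1217 × 21/9 = 2839.67 px.
Left offset = (3062 − 2839.67)/2 = 111.17 px; top offset = 0.
Upper-left is one-third across and one-third down within the crop:
x = 111.17 + 1 × 2839.67/3 ≈ 1058; y = 0.00 + 1 × 1217.00/3 ≈ 406.

(1058, 406)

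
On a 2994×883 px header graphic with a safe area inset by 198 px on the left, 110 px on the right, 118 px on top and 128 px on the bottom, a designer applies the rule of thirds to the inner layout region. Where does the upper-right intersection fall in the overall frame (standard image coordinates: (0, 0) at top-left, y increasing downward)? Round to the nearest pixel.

x = 1989 px, y = 330 px

Content width = 2994 − 198 − 110 = 2686 px; content height = 883 − 118 − 128 = 637 px.
Upper-right is two-thirds across and one-third down within the inner layout region.
x = 198 + 2 × 2686/3 = 198 + 1790.67 ≈ 1989
y = 118 + 1 × 637/3 = 118 + 212.33 ≈ 330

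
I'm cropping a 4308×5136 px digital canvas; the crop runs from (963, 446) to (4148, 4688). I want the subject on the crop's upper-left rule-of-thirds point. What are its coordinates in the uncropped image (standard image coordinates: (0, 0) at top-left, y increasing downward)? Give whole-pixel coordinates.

Crop width = 4148 − 963 = 3185 px; one third is 1061.67 px.
Crop height = 4688 − 446 = 4242 px; one third is 1414.00 px.
The upper-left point is one-third across and one-third down within the crop:
x = 963 + 1 × 1061.67 ≈ 2025; y = 446 + 1 × 1414.00 ≈ 1860.

(2025, 1860)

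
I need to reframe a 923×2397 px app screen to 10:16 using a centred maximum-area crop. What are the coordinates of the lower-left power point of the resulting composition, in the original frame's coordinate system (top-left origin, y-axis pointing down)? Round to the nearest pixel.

923/2397 < 10/16, so the 10:16 crop keeps the full width 923 and trims height to 923 × 16/10 = 1476.80 px.
Top offset = (2397 − 1476.80)/2 = 460.10 px; left offset = 0.
Lower-left is one-third across and two-thirds down within the crop:
x = 0.00 + 1 × 923.00/3 ≈ 308; y = 460.10 + 2 × 1476.80/3 ≈ 1445.

(308, 1445)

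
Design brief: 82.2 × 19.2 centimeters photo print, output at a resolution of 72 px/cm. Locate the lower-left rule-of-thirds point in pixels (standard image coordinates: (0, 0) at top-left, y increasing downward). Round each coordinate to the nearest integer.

In pixels the canvas is 82.2 × 72 = 5918.4 wide and 19.2 × 72 = 1382.4 tall.
The lower-left point is one-third across and two-thirds down:
x = 1 × 5918.4/3 ≈ 1973; y = 2 × 1382.4/3 ≈ 922.

(1973, 922)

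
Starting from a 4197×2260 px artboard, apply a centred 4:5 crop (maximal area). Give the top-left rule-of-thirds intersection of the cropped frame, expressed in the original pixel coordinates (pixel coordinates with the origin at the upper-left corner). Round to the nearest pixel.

4197/2260 > 4/5, so the 4:5 crop keeps the full height 2260 and trims width to 2260 × 4/5 = 1808.00 px.
Left offset = (4197 − 1808.00)/2 = 1194.50 px; top offset = 0.
Top-left is one-third across and one-third down within the crop:
x = 1194.50 + 1 × 1808.00/3 ≈ 1797; y = 0.00 + 1 × 2260.00/3 ≈ 753.

(1797, 753)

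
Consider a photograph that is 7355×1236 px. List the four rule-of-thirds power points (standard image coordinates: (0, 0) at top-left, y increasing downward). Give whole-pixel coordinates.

One third of 7355 is 2451.67; one third of 1236 is 412.
Vertical third lines at x = 2452 and x = 4903; horizontal third lines at y = 412 and y = 824.

(2452, 412), (4903, 412), (2452, 824), (4903, 824)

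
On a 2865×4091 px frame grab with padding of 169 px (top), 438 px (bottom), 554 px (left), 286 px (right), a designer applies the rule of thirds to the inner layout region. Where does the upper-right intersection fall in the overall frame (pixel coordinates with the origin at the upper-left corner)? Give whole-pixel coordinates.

Content width = 2865 − 554 − 286 = 2025 px; content height = 4091 − 169 − 438 = 3484 px.
Upper-right is two-thirds across and one-third down within the inner layout region.
x = 554 + 2 × 2025/3 = 554 + 1350.00 ≈ 1904
y = 169 + 1 × 3484/3 = 169 + 1161.33 ≈ 1330

(1904, 1330)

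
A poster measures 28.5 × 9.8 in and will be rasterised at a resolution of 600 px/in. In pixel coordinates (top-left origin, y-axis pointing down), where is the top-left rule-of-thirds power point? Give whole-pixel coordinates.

In pixels the canvas is 28.5 × 600 = 17100 wide and 9.8 × 600 = 5880 tall.
The top-left point is one-third across and one-third down:
x = 1 × 17100/3 ≈ 5700; y = 1 × 5880/3 ≈ 1960.

(5700, 1960)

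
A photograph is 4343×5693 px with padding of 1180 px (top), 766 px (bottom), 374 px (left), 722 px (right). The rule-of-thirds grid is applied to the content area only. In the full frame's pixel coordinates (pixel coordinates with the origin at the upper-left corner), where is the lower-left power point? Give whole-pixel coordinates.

Content width = 4343 − 374 − 722 = 3247 px; content height = 5693 − 1180 − 766 = 3747 px.
Lower-left is one-third across and two-thirds down within the content area.
x = 374 + 1 × 3247/3 = 374 + 1082.33 ≈ 1456
y = 1180 + 2 × 3747/3 = 1180 + 2498.00 ≈ 3678

(1456, 3678)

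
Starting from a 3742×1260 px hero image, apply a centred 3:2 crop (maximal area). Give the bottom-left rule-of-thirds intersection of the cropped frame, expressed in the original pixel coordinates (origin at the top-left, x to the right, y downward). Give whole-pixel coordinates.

(1556, 840)

3742/1260 > 3/2, so the 3:2 crop keeps the full height 1260 and trims width to 1260 × 3/2 = 1890.00 px.
Left offset = (3742 − 1890.00)/2 = 926.00 px; top offset = 0.
Bottom-left is one-third across and two-thirds down within the crop:
x = 926.00 + 1 × 1890.00/3 ≈ 1556; y = 0.00 + 2 × 1260.00/3 ≈ 840.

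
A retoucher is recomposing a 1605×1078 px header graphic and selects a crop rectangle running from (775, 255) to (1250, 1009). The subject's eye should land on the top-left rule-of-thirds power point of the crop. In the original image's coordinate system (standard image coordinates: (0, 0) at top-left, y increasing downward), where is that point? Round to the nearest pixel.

x = 933 px, y = 506 px

Crop width = 1250 − 775 = 475 px; one third is 158.33 px.
Crop height = 1009 − 255 = 754 px; one third is 251.33 px.
The top-left point is one-third across and one-third down within the crop:
x = 775 + 1 × 158.33 ≈ 933; y = 255 + 1 × 251.33 ≈ 506.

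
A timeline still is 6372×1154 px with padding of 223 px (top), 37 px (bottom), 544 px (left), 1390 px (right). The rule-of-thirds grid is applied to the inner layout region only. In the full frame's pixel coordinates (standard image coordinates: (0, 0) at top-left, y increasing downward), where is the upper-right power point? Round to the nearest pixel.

x = 3503 px, y = 521 px

Content width = 6372 − 544 − 1390 = 4438 px; content height = 1154 − 223 − 37 = 894 px.
Upper-right is two-thirds across and one-third down within the inner layout region.
x = 544 + 2 × 4438/3 = 544 + 2958.67 ≈ 3503
y = 223 + 1 × 894/3 = 223 + 298.00 ≈ 521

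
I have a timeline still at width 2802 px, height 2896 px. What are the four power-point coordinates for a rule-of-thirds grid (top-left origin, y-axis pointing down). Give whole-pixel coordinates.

One third of 2802 is 934; one third of 2896 is 965.33.
Vertical third lines at x = 934 and x = 1868; horizontal third lines at y = 965 and y = 1931.

(934, 965), (1868, 965), (934, 1931), (1868, 1931)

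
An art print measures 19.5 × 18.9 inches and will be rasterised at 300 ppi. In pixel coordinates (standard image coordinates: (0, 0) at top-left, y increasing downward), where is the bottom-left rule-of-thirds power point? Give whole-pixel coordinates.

(1950, 3780)

In pixels the canvas is 19.5 × 300 = 5850 wide and 18.9 × 300 = 5670 tall.
The bottom-left point is one-third across and two-thirds down:
x = 1 × 5850/3 ≈ 1950; y = 2 × 5670/3 ≈ 3780.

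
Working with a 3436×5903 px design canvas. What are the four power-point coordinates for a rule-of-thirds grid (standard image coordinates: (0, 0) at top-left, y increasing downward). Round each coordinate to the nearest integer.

One third of 3436 is 1145.33; one third of 5903 is 1967.67.
Vertical third lines at x = 1145 and x = 2291; horizontal third lines at y = 1968 and y = 3935.

(1145, 1968), (2291, 1968), (1145, 3935), (2291, 3935)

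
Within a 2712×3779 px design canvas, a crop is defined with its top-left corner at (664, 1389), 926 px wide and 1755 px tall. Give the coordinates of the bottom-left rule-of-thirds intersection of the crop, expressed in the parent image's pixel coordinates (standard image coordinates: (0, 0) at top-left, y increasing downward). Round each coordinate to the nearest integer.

One third of the crop width 926 is 308.67 px.
One third of the crop height 1755 is 585.00 px.
The bottom-left point is one-third across and two-thirds down within the crop:
x = 664 + 1 × 308.67 ≈ 973; y = 1389 + 2 × 585.00 ≈ 2559.

x = 973 px, y = 2559 px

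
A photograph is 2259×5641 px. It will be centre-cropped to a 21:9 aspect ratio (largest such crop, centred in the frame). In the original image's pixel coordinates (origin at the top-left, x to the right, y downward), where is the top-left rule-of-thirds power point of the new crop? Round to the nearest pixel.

x = 753 px, y = 2659 px

2259/5641 < 21/9, so the 21:9 crop keeps the full width 2259 and trims height to 2259 × 9/21 = 968.14 px.
Top offset = (5641 − 968.14)/2 = 2336.43 px; left offset = 0.
Top-left is one-third across and one-third down within the crop:
x = 0.00 + 1 × 2259.00/3 ≈ 753; y = 2336.43 + 1 × 968.14/3 ≈ 2659.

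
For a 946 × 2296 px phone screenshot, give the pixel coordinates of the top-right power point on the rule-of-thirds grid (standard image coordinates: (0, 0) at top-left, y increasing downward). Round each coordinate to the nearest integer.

(631, 765)

The top-right point sits two-thirds of the way across and one-third of the way down.
x = 2 × 946/3 ≈ 631; y = 1 × 2296/3 ≈ 765.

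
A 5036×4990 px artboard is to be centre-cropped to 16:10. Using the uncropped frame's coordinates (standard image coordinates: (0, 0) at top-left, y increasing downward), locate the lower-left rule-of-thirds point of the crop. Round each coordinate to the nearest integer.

5036/4990 < 16/10, so the 16:10 crop keeps the full width 5036 and trims height to 5036 × 10/16 = 3147.50 px.
Top offset = (4990 − 3147.50)/2 = 921.25 px; left offset = 0.
Lower-left is one-third across and two-thirds down within the crop:
x = 0.00 + 1 × 5036.00/3 ≈ 1679; y = 921.25 + 2 × 3147.50/3 ≈ 3020.

x = 1679 px, y = 3020 px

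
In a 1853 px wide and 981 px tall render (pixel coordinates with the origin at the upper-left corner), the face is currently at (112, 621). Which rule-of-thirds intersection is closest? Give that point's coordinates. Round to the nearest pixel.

(618, 654)

Third lines: x ∈ {618, 1235}, y ∈ {327, 654}.
112 is closer to x = 618; 621 is closer to y = 654.
So the nearest intersection is the lower-left power point.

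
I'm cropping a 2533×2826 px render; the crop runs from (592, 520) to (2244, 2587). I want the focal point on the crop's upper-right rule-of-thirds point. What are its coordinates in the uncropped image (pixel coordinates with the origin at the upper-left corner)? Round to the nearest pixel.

Crop width = 2244 − 592 = 1652 px; one third is 550.67 px.
Crop height = 2587 − 520 = 2067 px; one third is 689.00 px.
The upper-right point is two-thirds across and one-third down within the crop:
x = 592 + 2 × 550.67 ≈ 1693; y = 520 + 1 × 689.00 ≈ 1209.

(1693, 1209)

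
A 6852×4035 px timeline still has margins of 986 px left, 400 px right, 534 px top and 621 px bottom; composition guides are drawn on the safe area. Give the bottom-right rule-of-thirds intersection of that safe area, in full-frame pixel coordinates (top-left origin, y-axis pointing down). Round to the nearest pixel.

x = 4630 px, y = 2454 px

Content width = 6852 − 986 − 400 = 5466 px; content height = 4035 − 534 − 621 = 2880 px.
Bottom-right is two-thirds across and two-thirds down within the safe area.
x = 986 + 2 × 5466/3 = 986 + 3644.00 ≈ 4630
y = 534 + 2 × 2880/3 = 534 + 1920.00 ≈ 2454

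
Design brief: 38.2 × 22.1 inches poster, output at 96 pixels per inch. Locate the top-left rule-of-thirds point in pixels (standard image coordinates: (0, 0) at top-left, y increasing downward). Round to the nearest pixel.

In pixels the canvas is 38.2 × 96 = 3667.2 wide and 22.1 × 96 = 2121.6 tall.
The top-left point is one-third across and one-third down:
x = 1 × 3667.2/3 ≈ 1222; y = 1 × 2121.6/3 ≈ 707.

(1222, 707)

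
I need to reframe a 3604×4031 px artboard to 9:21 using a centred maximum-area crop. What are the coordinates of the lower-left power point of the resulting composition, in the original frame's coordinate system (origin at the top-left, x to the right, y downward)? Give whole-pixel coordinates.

(1514, 2687)

3604/4031 > 9/21, so the 9:21 crop keeps the full height 4031 and trims width to 4031 × 9/21 = 1727.57 px.
Left offset = (3604 − 1727.57)/2 = 938.21 px; top offset = 0.
Lower-left is one-third across and two-thirds down within the crop:
x = 938.21 + 1 × 1727.57/3 ≈ 1514; y = 0.00 + 2 × 4031.00/3 ≈ 2687.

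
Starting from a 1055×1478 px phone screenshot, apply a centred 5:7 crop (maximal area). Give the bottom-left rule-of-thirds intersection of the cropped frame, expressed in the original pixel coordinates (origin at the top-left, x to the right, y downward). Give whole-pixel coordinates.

1055/1478 < 5/7, so the 5:7 crop keeps the full width 1055 and trims height to 1055 × 7/5 = 1477.00 px.
Top offset = (1478 − 1477.00)/2 = 0.50 px; left offset = 0.
Bottom-left is one-third across and two-thirds down within the crop:
x = 0.00 + 1 × 1055.00/3 ≈ 352; y = 0.50 + 2 × 1477.00/3 ≈ 985.

(352, 985)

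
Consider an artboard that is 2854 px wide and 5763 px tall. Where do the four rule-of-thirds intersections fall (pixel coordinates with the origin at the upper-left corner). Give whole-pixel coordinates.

One third of 2854 is 951.33; one third of 5763 is 1921.
Vertical third lines at x = 951 and x = 1903; horizontal third lines at y = 1921 and y = 3842.

(951, 1921), (1903, 1921), (951, 3842), (1903, 3842)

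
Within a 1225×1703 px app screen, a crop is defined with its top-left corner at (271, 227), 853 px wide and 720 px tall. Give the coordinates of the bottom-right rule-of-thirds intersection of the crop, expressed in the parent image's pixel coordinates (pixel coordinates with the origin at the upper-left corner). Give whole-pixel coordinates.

x = 840 px, y = 707 px

One third of the crop width 853 is 284.33 px.
One third of the crop height 720 is 240.00 px.
The bottom-right point is two-thirds across and two-thirds down within the crop:
x = 271 + 2 × 284.33 ≈ 840; y = 227 + 2 × 240.00 ≈ 707.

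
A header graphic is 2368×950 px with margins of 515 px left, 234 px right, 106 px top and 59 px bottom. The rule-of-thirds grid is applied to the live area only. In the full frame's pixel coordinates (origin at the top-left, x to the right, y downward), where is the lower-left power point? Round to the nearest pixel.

Content width = 2368 − 515 − 234 = 1619 px; content height = 950 − 106 − 59 = 785 px.
Lower-left is one-third across and two-thirds down within the live area.
x = 515 + 1 × 1619/3 = 515 + 539.67 ≈ 1055
y = 106 + 2 × 785/3 = 106 + 523.33 ≈ 629

x = 1055 px, y = 629 px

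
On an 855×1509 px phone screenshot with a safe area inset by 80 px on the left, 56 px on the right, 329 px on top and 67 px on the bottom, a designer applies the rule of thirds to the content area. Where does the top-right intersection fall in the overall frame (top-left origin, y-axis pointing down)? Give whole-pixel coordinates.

Content width = 855 − 80 − 56 = 719 px; content height = 1509 − 329 − 67 = 1113 px.
Top-right is two-thirds across and one-third down within the content area.
x = 80 + 2 × 719/3 = 80 + 479.33 ≈ 559
y = 329 + 1 × 1113/3 = 329 + 371.00 ≈ 700

(559, 700)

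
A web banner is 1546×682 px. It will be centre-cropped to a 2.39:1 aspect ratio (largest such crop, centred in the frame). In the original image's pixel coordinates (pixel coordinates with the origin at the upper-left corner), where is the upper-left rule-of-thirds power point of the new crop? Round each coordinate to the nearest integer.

1546/682 < 2.39/1, so the 2.39:1 crop keeps the full width 1546 and trims height to 1546 × 1/2.39 = 646.86 px.
Top offset = (682 − 646.86)/2 = 17.57 px; left offset = 0.
Upper-left is one-third across and one-third down within the crop:
x = 0.00 + 1 × 1546.00/3 ≈ 515; y = 17.57 + 1 × 646.86/3 ≈ 233.

x = 515 px, y = 233 px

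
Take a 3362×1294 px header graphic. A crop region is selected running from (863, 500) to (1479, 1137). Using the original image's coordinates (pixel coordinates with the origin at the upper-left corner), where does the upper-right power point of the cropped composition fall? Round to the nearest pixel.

x = 1274 px, y = 712 px

Crop width = 1479 − 863 = 616 px; one third is 205.33 px.
Crop height = 1137 − 500 = 637 px; one third is 212.33 px.
The upper-right point is two-thirds across and one-third down within the crop:
x = 863 + 2 × 205.33 ≈ 1274; y = 500 + 1 × 212.33 ≈ 712.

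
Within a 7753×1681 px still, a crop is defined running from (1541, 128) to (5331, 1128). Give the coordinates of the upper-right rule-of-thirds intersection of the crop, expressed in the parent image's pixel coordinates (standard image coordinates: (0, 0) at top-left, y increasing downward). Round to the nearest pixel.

(4068, 461)

Crop width = 5331 − 1541 = 3790 px; one third is 1263.33 px.
Crop height = 1128 − 128 = 1000 px; one third is 333.33 px.
The upper-right point is two-thirds across and one-third down within the crop:
x = 1541 + 2 × 1263.33 ≈ 4068; y = 128 + 1 × 333.33 ≈ 461.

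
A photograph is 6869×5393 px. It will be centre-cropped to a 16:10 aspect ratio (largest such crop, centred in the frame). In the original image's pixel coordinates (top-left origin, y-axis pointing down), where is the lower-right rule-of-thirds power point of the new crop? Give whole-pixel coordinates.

6869/5393 < 16/10, so the 16:10 crop keeps the full width 6869 and trims height to 6869 × 10/16 = 4293.12 px.
Top offset = (5393 − 4293.12)/2 = 549.94 px; left offset = 0.
Lower-right is two-thirds across and two-thirds down within the crop:
x = 0.00 + 2 × 6869.00/3 ≈ 4579; y = 549.94 + 2 × 4293.12/3 ≈ 3412.

x = 4579 px, y = 3412 px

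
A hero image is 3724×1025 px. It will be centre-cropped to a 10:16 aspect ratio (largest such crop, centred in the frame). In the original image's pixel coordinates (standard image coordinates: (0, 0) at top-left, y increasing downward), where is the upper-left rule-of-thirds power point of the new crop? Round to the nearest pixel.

x = 1755 px, y = 342 px

3724/1025 > 10/16, so the 10:16 crop keeps the full height 1025 and trims width to 1025 × 10/16 = 640.62 px.
Left offset = (3724 − 640.62)/2 = 1541.69 px; top offset = 0.
Upper-left is one-third across and one-third down within the crop:
x = 1541.69 + 1 × 640.62/3 ≈ 1755; y = 0.00 + 1 × 1025.00/3 ≈ 342.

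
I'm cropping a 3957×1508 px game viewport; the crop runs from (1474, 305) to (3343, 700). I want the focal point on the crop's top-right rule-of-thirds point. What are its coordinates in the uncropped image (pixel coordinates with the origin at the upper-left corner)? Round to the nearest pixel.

Crop width = 3343 − 1474 = 1869 px; one third is 623.00 px.
Crop height = 700 − 305 = 395 px; one third is 131.67 px.
The top-right point is two-thirds across and one-third down within the crop:
x = 1474 + 2 × 623.00 ≈ 2720; y = 305 + 1 × 131.67 ≈ 437.

x = 2720 px, y = 437 px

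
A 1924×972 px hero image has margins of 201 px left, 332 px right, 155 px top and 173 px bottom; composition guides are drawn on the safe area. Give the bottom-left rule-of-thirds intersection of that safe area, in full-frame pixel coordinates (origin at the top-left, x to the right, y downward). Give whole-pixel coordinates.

Content width = 1924 − 201 − 332 = 1391 px; content height = 972 − 155 − 173 = 644 px.
Bottom-left is one-third across and two-thirds down within the safe area.
x = 201 + 1 × 1391/3 = 201 + 463.67 ≈ 665
y = 155 + 2 × 644/3 = 155 + 429.33 ≈ 584

(665, 584)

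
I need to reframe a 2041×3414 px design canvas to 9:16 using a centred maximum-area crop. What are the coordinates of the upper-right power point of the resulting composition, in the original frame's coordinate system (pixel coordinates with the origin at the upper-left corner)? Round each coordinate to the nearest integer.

2041/3414 > 9/16, so the 9:16 crop keeps the full height 3414 and trims width to 3414 × 9/16 = 1920.38 px.
Left offset = (2041 − 1920.38)/2 = 60.31 px; top offset = 0.
Upper-right is two-thirds across and one-third down within the crop:
x = 60.31 + 2 × 1920.38/3 ≈ 1341; y = 0.00 + 1 × 3414.00/3 ≈ 1138.

(1341, 1138)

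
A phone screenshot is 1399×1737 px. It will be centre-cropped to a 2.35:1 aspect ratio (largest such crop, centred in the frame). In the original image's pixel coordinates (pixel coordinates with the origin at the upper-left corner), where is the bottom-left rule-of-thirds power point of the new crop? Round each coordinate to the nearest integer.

1399/1737 < 2.35/1, so the 2.35:1 crop keeps the full width 1399 and trims height to 1399 × 1/2.35 = 595.32 px.
Top offset = (1737 − 595.32)/2 = 570.84 px; left offset = 0.
Bottom-left is one-third across and two-thirds down within the crop:
x = 0.00 + 1 × 1399.00/3 ≈ 466; y = 570.84 + 2 × 595.32/3 ≈ 968.

(466, 968)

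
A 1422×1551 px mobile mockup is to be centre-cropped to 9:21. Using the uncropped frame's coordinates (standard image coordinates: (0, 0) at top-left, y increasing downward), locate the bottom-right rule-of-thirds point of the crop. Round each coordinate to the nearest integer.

1422/1551 > 9/21, so the 9:21 crop keeps the full height 1551 and trims width to 1551 × 9/21 = 664.71 px.
Left offset = (1422 − 664.71)/2 = 378.64 px; top offset = 0.
Bottom-right is two-thirds across and two-thirds down within the crop:
x = 378.64 + 2 × 664.71/3 ≈ 822; y = 0.00 + 2 × 1551.00/3 ≈ 1034.

x = 822 px, y = 1034 px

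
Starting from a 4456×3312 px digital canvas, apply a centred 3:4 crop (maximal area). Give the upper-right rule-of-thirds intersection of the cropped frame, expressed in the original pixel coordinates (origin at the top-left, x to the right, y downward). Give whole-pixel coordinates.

4456/3312 > 3/4, so the 3:4 crop keeps the full height 3312 and trims width to 3312 × 3/4 = 2484.00 px.
Left offset = (4456 − 2484.00)/2 = 986.00 px; top offset = 0.
Upper-right is two-thirds across and one-third down within the crop:
x = 986.00 + 2 × 2484.00/3 ≈ 2642; y = 0.00 + 1 × 3312.00/3 ≈ 1104.

x = 2642 px, y = 1104 px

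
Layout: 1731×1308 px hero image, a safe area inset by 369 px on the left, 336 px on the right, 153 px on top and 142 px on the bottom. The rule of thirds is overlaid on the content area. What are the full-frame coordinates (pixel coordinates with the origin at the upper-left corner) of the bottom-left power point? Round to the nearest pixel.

(711, 828)

Content width = 1731 − 369 − 336 = 1026 px; content height = 1308 − 153 − 142 = 1013 px.
Bottom-left is one-third across and two-thirds down within the content area.
x = 369 + 1 × 1026/3 = 369 + 342.00 ≈ 711
y = 153 + 2 × 1013/3 = 153 + 675.33 ≈ 828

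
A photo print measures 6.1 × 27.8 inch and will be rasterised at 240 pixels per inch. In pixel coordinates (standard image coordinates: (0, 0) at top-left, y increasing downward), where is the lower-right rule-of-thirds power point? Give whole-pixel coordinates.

x = 976 px, y = 4448 px

In pixels the canvas is 6.1 × 240 = 1464 wide and 27.8 × 240 = 6672 tall.
The lower-right point is two-thirds across and two-thirds down:
x = 2 × 1464/3 ≈ 976; y = 2 × 6672/3 ≈ 4448.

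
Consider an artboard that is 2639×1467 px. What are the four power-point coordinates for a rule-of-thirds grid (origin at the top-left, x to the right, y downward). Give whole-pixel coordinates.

(880, 489), (1759, 489), (880, 978), (1759, 978)

One third of 2639 is 879.67; one third of 1467 is 489.
Vertical third lines at x = 880 and x = 1759; horizontal third lines at y = 489 and y = 978.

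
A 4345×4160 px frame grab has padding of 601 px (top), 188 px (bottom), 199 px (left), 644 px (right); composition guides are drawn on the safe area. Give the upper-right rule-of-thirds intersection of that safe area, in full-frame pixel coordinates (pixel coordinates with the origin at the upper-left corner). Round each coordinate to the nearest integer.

(2534, 1725)

Content width = 4345 − 199 − 644 = 3502 px; content height = 4160 − 601 − 188 = 3371 px.
Upper-right is two-thirds across and one-third down within the safe area.
x = 199 + 2 × 3502/3 = 199 + 2334.67 ≈ 2534
y = 601 + 1 × 3371/3 = 601 + 1123.67 ≈ 1725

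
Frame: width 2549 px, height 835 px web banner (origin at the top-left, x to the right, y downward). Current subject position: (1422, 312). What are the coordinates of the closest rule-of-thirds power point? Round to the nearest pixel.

x = 1699 px, y = 278 px

Third lines: x ∈ {850, 1699}, y ∈ {278, 557}.
1422 is closer to x = 1699; 312 is closer to y = 278.
So the nearest intersection is the upper-right power point.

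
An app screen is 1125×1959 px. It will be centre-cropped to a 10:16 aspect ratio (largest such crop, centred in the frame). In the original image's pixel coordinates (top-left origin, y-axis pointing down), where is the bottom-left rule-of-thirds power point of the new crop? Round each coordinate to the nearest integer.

x = 375 px, y = 1280 px

1125/1959 < 10/16, so the 10:16 crop keeps the full width 1125 and trims height to 1125 × 16/10 = 1800.00 px.
Top offset = (1959 − 1800.00)/2 = 79.50 px; left offset = 0.
Bottom-left is one-third across and two-thirds down within the crop:
x = 0.00 + 1 × 1125.00/3 ≈ 375; y = 79.50 + 2 × 1800.00/3 ≈ 1280.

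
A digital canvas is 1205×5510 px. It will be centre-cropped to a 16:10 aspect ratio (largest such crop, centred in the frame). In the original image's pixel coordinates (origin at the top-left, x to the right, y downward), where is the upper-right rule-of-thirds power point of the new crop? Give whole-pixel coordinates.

1205/5510 < 16/10, so the 16:10 crop keeps the full width 1205 and trims height to 1205 × 10/16 = 753.12 px.
Top offset = (5510 − 753.12)/2 = 2378.44 px; left offset = 0.
Upper-right is two-thirds across and one-third down within the crop:
x = 0.00 + 2 × 1205.00/3 ≈ 803; y = 2378.44 + 1 × 753.12/3 ≈ 2629.

x = 803 px, y = 2629 px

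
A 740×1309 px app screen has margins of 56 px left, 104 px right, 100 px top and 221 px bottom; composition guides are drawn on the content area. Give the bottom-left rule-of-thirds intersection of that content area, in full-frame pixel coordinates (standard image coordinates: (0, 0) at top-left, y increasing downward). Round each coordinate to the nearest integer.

x = 249 px, y = 759 px

Content width = 740 − 56 − 104 = 580 px; content height = 1309 − 100 − 221 = 988 px.
Bottom-left is one-third across and two-thirds down within the content area.
x = 56 + 1 × 580/3 = 56 + 193.33 ≈ 249
y = 100 + 2 × 988/3 = 100 + 658.67 ≈ 759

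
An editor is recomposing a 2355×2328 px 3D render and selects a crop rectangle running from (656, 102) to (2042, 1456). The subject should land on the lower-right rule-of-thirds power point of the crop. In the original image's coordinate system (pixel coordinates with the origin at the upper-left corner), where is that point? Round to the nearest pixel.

x = 1580 px, y = 1005 px

Crop width = 2042 − 656 = 1386 px; one third is 462.00 px.
Crop height = 1456 − 102 = 1354 px; one third is 451.33 px.
The lower-right point is two-thirds across and two-thirds down within the crop:
x = 656 + 2 × 462.00 ≈ 1580; y = 102 + 2 × 451.33 ≈ 1005.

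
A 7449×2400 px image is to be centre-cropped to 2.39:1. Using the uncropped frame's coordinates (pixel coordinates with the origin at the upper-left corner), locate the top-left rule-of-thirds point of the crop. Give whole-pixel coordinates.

7449/2400 > 2.39/1, so the 2.39:1 crop keeps the full height 2400 and trims width to 2400 × 2.39/1 = 5736.00 px.
Left offset = (7449 − 5736.00)/2 = 856.50 px; top offset = 0.
Top-left is one-third across and one-third down within the crop:
x = 856.50 + 1 × 5736.00/3 ≈ 2769; y = 0.00 + 1 × 2400.00/3 ≈ 800.

x = 2769 px, y = 800 px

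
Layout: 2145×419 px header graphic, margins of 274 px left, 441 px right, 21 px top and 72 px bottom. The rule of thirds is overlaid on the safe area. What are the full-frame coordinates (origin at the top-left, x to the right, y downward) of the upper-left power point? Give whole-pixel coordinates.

x = 751 px, y = 130 px

Content width = 2145 − 274 − 441 = 1430 px; content height = 419 − 21 − 72 = 326 px.
Upper-left is one-third across and one-third down within the safe area.
x = 274 + 1 × 1430/3 = 274 + 476.67 ≈ 751
y = 21 + 1 × 326/3 = 21 + 108.67 ≈ 130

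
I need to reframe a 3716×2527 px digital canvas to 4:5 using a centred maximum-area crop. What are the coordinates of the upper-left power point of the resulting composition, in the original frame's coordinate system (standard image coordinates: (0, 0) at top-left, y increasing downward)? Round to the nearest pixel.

3716/2527 > 4/5, so the 4:5 crop keeps the full height 2527 and trims width to 2527 × 4/5 = 2021.60 px.
Left offset = (3716 − 2021.60)/2 = 847.20 px; top offset = 0.
Upper-left is one-third across and one-third down within the crop:
x = 847.20 + 1 × 2021.60/3 ≈ 1521; y = 0.00 + 1 × 2527.00/3 ≈ 842.

x = 1521 px, y = 842 px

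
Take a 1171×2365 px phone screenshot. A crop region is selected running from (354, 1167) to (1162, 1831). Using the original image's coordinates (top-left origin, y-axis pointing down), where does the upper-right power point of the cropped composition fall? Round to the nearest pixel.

(893, 1388)

Crop width = 1162 − 354 = 808 px; one third is 269.33 px.
Crop height = 1831 − 1167 = 664 px; one third is 221.33 px.
The upper-right point is two-thirds across and one-third down within the crop:
x = 354 + 2 × 269.33 ≈ 893; y = 1167 + 1 × 221.33 ≈ 1388.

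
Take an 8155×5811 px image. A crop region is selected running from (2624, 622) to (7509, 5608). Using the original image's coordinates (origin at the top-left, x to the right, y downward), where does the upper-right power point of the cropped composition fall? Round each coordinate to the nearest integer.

Crop width = 7509 − 2624 = 4885 px; one third is 1628.33 px.
Crop height = 5608 − 622 = 4986 px; one third is 1662.00 px.
The upper-right point is two-thirds across and one-third down within the crop:
x = 2624 + 2 × 1628.33 ≈ 5881; y = 622 + 1 × 1662.00 ≈ 2284.

x = 5881 px, y = 2284 px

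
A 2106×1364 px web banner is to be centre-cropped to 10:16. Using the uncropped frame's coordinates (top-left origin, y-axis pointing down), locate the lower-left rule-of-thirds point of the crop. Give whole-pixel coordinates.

x = 911 px, y = 909 px

2106/1364 > 10/16, so the 10:16 crop keeps the full height 1364 and trims width to 1364 × 10/16 = 852.50 px.
Left offset = (2106 − 852.50)/2 = 626.75 px; top offset = 0.
Lower-left is one-third across and two-thirds down within the crop:
x = 626.75 + 1 × 852.50/3 ≈ 911; y = 0.00 + 2 × 1364.00/3 ≈ 909.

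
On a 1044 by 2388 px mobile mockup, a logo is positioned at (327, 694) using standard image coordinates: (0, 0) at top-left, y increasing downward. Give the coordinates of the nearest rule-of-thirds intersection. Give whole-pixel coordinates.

Third lines: x ∈ {348, 696}, y ∈ {796, 1592}.
327 is closer to x = 348; 694 is closer to y = 796.
So the nearest intersection is the upper-left power point.

(348, 796)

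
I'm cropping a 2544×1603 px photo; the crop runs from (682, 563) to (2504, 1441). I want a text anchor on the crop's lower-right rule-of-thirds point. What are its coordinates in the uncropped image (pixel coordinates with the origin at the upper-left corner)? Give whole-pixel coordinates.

Crop width = 2504 − 682 = 1822 px; one third is 607.33 px.
Crop height = 1441 − 563 = 878 px; one third is 292.67 px.
The lower-right point is two-thirds across and two-thirds down within the crop:
x = 682 + 2 × 607.33 ≈ 1897; y = 563 + 2 × 292.67 ≈ 1148.

x = 1897 px, y = 1148 px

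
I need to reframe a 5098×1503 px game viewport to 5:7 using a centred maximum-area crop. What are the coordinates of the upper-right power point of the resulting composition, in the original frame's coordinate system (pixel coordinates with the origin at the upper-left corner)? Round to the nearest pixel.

5098/1503 > 5/7, so the 5:7 crop keeps the full height 1503 and trims width to 1503 × 5/7 = 1073.57 px.
Left offset = (5098 − 1073.57)/2 = 2012.21 px; top offset = 0.
Upper-right is two-thirds across and one-third down within the crop:
x = 2012.21 + 2 × 1073.57/3 ≈ 2728; y = 0.00 + 1 × 1503.00/3 ≈ 501.

(2728, 501)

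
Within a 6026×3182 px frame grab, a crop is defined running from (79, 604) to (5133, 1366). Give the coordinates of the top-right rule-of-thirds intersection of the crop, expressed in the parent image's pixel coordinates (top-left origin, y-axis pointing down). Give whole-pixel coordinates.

Crop width = 5133 − 79 = 5054 px; one third is 1684.67 px.
Crop height = 1366 − 604 = 762 px; one third is 254.00 px.
The top-right point is two-thirds across and one-third down within the crop:
x = 79 + 2 × 1684.67 ≈ 3448; y = 604 + 1 × 254.00 ≈ 858.

(3448, 858)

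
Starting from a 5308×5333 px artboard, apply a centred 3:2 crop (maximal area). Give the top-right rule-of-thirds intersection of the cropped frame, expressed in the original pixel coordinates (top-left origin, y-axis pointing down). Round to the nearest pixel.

5308/5333 < 3/2, so the 3:2 crop keeps the full width 5308 and trims height to 5308 × 2/3 = 3538.67 px.
Top offset = (5333 − 3538.67)/2 = 897.17 px; left offset = 0.
Top-right is two-thirds across and one-third down within the crop:
x = 0.00 + 2 × 5308.00/3 ≈ 3539; y = 897.17 + 1 × 3538.67/3 ≈ 2077.

(3539, 2077)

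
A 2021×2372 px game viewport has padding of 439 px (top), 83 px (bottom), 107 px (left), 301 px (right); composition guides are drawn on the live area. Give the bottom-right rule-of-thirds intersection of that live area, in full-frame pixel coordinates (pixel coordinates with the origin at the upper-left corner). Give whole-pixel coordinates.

x = 1182 px, y = 1672 px

Content width = 2021 − 107 − 301 = 1613 px; content height = 2372 − 439 − 83 = 1850 px.
Bottom-right is two-thirds across and two-thirds down within the live area.
x = 107 + 2 × 1613/3 = 107 + 1075.33 ≈ 1182
y = 439 + 2 × 1850/3 = 439 + 1233.33 ≈ 1672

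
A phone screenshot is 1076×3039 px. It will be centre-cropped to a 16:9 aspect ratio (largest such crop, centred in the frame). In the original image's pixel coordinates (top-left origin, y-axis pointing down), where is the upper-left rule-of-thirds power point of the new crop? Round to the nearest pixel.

1076/3039 < 16/9, so the 16:9 crop keeps the full width 1076 and trims height to 1076 × 9/16 = 605.25 px.
Top offset = (3039 − 605.25)/2 = 1216.88 px; left offset = 0.
Upper-left is one-third across and one-third down within the crop:
x = 0.00 + 1 × 1076.00/3 ≈ 359; y = 1216.88 + 1 × 605.25/3 ≈ 1419.

x = 359 px, y = 1419 px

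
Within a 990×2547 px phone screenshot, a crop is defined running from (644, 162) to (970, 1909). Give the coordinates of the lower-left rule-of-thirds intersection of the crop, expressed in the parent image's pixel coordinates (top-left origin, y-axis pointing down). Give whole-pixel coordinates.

Crop width = 970 − 644 = 326 px; one third is 108.67 px.
Crop height = 1909 − 162 = 1747 px; one third is 582.33 px.
The lower-left point is one-third across and two-thirds down within the crop:
x = 644 + 1 × 108.67 ≈ 753; y = 162 + 2 × 582.33 ≈ 1327.

x = 753 px, y = 1327 px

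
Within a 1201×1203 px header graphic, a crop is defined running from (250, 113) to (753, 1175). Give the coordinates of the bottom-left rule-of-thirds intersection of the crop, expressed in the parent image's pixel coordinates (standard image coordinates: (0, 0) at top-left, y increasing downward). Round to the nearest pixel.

(418, 821)

Crop width = 753 − 250 = 503 px; one third is 167.67 px.
Crop height = 1175 − 113 = 1062 px; one third is 354.00 px.
The bottom-left point is one-third across and two-thirds down within the crop:
x = 250 + 1 × 167.67 ≈ 418; y = 113 + 2 × 354.00 ≈ 821.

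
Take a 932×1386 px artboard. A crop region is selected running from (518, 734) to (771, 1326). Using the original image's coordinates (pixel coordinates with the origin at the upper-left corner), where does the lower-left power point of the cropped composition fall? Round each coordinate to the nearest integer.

x = 602 px, y = 1129 px

Crop width = 771 − 518 = 253 px; one third is 84.33 px.
Crop height = 1326 − 734 = 592 px; one third is 197.33 px.
The lower-left point is one-third across and two-thirds down within the crop:
x = 518 + 1 × 84.33 ≈ 602; y = 734 + 2 × 197.33 ≈ 1129.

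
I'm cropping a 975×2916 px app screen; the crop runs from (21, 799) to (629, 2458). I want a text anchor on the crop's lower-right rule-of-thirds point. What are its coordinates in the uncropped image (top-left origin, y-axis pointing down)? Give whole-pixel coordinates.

(426, 1905)

Crop width = 629 − 21 = 608 px; one third is 202.67 px.
Crop height = 2458 − 799 = 1659 px; one third is 553.00 px.
The lower-right point is two-thirds across and two-thirds down within the crop:
x = 21 + 2 × 202.67 ≈ 426; y = 799 + 2 × 553.00 ≈ 1905.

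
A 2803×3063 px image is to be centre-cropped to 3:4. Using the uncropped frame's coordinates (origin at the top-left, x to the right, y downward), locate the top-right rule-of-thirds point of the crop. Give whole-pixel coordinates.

(1784, 1021)

2803/3063 > 3/4, so the 3:4 crop keeps the full height 3063 and trims width to 3063 × 3/4 = 2297.25 px.
Left offset = (2803 − 2297.25)/2 = 252.88 px; top offset = 0.
Top-right is two-thirds across and one-third down within the crop:
x = 252.88 + 2 × 2297.25/3 ≈ 1784; y = 0.00 + 1 × 3063.00/3 ≈ 1021.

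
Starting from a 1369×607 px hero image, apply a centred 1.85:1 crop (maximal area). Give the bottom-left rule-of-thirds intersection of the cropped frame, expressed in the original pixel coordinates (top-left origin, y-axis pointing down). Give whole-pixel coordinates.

x = 497 px, y = 405 px

1369/607 > 1.85/1, so the 1.85:1 crop keeps the full height 607 and trims width to 607 × 1.85/1 = 1122.95 px.
Left offset = (1369 − 1122.95)/2 = 123.02 px; top offset = 0.
Bottom-left is one-third across and two-thirds down within the crop:
x = 123.02 + 1 × 1122.95/3 ≈ 497; y = 0.00 + 2 × 607.00/3 ≈ 405.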